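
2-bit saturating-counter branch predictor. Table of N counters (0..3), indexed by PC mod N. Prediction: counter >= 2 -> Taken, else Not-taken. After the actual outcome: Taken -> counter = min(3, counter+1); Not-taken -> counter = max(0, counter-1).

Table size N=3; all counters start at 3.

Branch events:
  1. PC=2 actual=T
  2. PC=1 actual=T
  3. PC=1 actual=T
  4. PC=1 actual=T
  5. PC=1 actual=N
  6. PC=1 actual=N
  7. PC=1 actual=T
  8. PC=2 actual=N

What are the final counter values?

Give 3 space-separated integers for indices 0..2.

Answer: 3 2 2

Derivation:
Ev 1: PC=2 idx=2 pred=T actual=T -> ctr[2]=3
Ev 2: PC=1 idx=1 pred=T actual=T -> ctr[1]=3
Ev 3: PC=1 idx=1 pred=T actual=T -> ctr[1]=3
Ev 4: PC=1 idx=1 pred=T actual=T -> ctr[1]=3
Ev 5: PC=1 idx=1 pred=T actual=N -> ctr[1]=2
Ev 6: PC=1 idx=1 pred=T actual=N -> ctr[1]=1
Ev 7: PC=1 idx=1 pred=N actual=T -> ctr[1]=2
Ev 8: PC=2 idx=2 pred=T actual=N -> ctr[2]=2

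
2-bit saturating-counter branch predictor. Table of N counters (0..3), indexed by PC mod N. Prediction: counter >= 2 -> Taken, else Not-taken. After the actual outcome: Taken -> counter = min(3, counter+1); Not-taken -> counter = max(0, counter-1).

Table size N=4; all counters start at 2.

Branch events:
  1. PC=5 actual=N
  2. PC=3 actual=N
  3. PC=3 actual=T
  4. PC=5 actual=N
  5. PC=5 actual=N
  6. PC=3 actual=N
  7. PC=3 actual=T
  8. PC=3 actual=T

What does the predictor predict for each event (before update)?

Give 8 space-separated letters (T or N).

Answer: T T N N N T N T

Derivation:
Ev 1: PC=5 idx=1 pred=T actual=N -> ctr[1]=1
Ev 2: PC=3 idx=3 pred=T actual=N -> ctr[3]=1
Ev 3: PC=3 idx=3 pred=N actual=T -> ctr[3]=2
Ev 4: PC=5 idx=1 pred=N actual=N -> ctr[1]=0
Ev 5: PC=5 idx=1 pred=N actual=N -> ctr[1]=0
Ev 6: PC=3 idx=3 pred=T actual=N -> ctr[3]=1
Ev 7: PC=3 idx=3 pred=N actual=T -> ctr[3]=2
Ev 8: PC=3 idx=3 pred=T actual=T -> ctr[3]=3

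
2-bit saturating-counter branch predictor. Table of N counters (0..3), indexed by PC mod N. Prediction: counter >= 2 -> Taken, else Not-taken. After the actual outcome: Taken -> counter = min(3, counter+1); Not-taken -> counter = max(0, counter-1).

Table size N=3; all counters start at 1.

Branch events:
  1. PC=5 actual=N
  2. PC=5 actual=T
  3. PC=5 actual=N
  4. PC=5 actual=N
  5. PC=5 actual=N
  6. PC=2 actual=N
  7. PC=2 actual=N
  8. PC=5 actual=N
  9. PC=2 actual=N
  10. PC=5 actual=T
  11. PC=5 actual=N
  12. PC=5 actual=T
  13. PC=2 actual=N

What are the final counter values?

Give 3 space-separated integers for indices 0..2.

Ev 1: PC=5 idx=2 pred=N actual=N -> ctr[2]=0
Ev 2: PC=5 idx=2 pred=N actual=T -> ctr[2]=1
Ev 3: PC=5 idx=2 pred=N actual=N -> ctr[2]=0
Ev 4: PC=5 idx=2 pred=N actual=N -> ctr[2]=0
Ev 5: PC=5 idx=2 pred=N actual=N -> ctr[2]=0
Ev 6: PC=2 idx=2 pred=N actual=N -> ctr[2]=0
Ev 7: PC=2 idx=2 pred=N actual=N -> ctr[2]=0
Ev 8: PC=5 idx=2 pred=N actual=N -> ctr[2]=0
Ev 9: PC=2 idx=2 pred=N actual=N -> ctr[2]=0
Ev 10: PC=5 idx=2 pred=N actual=T -> ctr[2]=1
Ev 11: PC=5 idx=2 pred=N actual=N -> ctr[2]=0
Ev 12: PC=5 idx=2 pred=N actual=T -> ctr[2]=1
Ev 13: PC=2 idx=2 pred=N actual=N -> ctr[2]=0

Answer: 1 1 0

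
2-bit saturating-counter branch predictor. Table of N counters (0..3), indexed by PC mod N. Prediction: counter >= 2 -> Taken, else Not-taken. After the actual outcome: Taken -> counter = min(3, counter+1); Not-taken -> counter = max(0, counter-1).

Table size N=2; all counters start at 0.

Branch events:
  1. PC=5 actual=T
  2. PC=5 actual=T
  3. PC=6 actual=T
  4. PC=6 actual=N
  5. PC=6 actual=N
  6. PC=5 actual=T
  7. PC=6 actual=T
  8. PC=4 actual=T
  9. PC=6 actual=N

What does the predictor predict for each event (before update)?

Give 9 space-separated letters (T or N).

Ev 1: PC=5 idx=1 pred=N actual=T -> ctr[1]=1
Ev 2: PC=5 idx=1 pred=N actual=T -> ctr[1]=2
Ev 3: PC=6 idx=0 pred=N actual=T -> ctr[0]=1
Ev 4: PC=6 idx=0 pred=N actual=N -> ctr[0]=0
Ev 5: PC=6 idx=0 pred=N actual=N -> ctr[0]=0
Ev 6: PC=5 idx=1 pred=T actual=T -> ctr[1]=3
Ev 7: PC=6 idx=0 pred=N actual=T -> ctr[0]=1
Ev 8: PC=4 idx=0 pred=N actual=T -> ctr[0]=2
Ev 9: PC=6 idx=0 pred=T actual=N -> ctr[0]=1

Answer: N N N N N T N N T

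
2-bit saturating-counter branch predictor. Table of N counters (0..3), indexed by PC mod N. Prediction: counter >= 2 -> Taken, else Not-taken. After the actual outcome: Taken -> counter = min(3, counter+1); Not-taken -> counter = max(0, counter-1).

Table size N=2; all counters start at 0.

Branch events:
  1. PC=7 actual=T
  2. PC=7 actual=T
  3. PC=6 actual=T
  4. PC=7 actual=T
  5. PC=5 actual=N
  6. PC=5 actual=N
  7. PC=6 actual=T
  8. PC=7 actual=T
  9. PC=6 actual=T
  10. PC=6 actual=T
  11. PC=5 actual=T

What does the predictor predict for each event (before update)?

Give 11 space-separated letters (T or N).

Ev 1: PC=7 idx=1 pred=N actual=T -> ctr[1]=1
Ev 2: PC=7 idx=1 pred=N actual=T -> ctr[1]=2
Ev 3: PC=6 idx=0 pred=N actual=T -> ctr[0]=1
Ev 4: PC=7 idx=1 pred=T actual=T -> ctr[1]=3
Ev 5: PC=5 idx=1 pred=T actual=N -> ctr[1]=2
Ev 6: PC=5 idx=1 pred=T actual=N -> ctr[1]=1
Ev 7: PC=6 idx=0 pred=N actual=T -> ctr[0]=2
Ev 8: PC=7 idx=1 pred=N actual=T -> ctr[1]=2
Ev 9: PC=6 idx=0 pred=T actual=T -> ctr[0]=3
Ev 10: PC=6 idx=0 pred=T actual=T -> ctr[0]=3
Ev 11: PC=5 idx=1 pred=T actual=T -> ctr[1]=3

Answer: N N N T T T N N T T T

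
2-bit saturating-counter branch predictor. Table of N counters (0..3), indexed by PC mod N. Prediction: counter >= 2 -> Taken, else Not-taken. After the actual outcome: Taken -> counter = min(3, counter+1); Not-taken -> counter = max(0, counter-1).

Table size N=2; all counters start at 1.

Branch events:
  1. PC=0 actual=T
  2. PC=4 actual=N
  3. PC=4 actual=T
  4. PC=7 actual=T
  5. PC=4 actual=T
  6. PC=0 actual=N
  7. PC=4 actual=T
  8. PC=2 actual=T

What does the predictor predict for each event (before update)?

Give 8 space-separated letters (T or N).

Ev 1: PC=0 idx=0 pred=N actual=T -> ctr[0]=2
Ev 2: PC=4 idx=0 pred=T actual=N -> ctr[0]=1
Ev 3: PC=4 idx=0 pred=N actual=T -> ctr[0]=2
Ev 4: PC=7 idx=1 pred=N actual=T -> ctr[1]=2
Ev 5: PC=4 idx=0 pred=T actual=T -> ctr[0]=3
Ev 6: PC=0 idx=0 pred=T actual=N -> ctr[0]=2
Ev 7: PC=4 idx=0 pred=T actual=T -> ctr[0]=3
Ev 8: PC=2 idx=0 pred=T actual=T -> ctr[0]=3

Answer: N T N N T T T T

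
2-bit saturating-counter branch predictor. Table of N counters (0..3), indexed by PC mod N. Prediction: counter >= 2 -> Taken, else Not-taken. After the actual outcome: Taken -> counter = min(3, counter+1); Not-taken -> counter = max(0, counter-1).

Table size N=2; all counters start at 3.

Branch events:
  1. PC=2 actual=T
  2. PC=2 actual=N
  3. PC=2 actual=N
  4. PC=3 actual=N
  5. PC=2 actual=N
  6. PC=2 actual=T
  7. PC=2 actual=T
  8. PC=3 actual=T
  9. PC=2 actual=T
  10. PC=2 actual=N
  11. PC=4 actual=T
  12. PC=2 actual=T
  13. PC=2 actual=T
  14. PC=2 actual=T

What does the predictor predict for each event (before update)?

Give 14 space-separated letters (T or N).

Answer: T T T T N N N T T T T T T T

Derivation:
Ev 1: PC=2 idx=0 pred=T actual=T -> ctr[0]=3
Ev 2: PC=2 idx=0 pred=T actual=N -> ctr[0]=2
Ev 3: PC=2 idx=0 pred=T actual=N -> ctr[0]=1
Ev 4: PC=3 idx=1 pred=T actual=N -> ctr[1]=2
Ev 5: PC=2 idx=0 pred=N actual=N -> ctr[0]=0
Ev 6: PC=2 idx=0 pred=N actual=T -> ctr[0]=1
Ev 7: PC=2 idx=0 pred=N actual=T -> ctr[0]=2
Ev 8: PC=3 idx=1 pred=T actual=T -> ctr[1]=3
Ev 9: PC=2 idx=0 pred=T actual=T -> ctr[0]=3
Ev 10: PC=2 idx=0 pred=T actual=N -> ctr[0]=2
Ev 11: PC=4 idx=0 pred=T actual=T -> ctr[0]=3
Ev 12: PC=2 idx=0 pred=T actual=T -> ctr[0]=3
Ev 13: PC=2 idx=0 pred=T actual=T -> ctr[0]=3
Ev 14: PC=2 idx=0 pred=T actual=T -> ctr[0]=3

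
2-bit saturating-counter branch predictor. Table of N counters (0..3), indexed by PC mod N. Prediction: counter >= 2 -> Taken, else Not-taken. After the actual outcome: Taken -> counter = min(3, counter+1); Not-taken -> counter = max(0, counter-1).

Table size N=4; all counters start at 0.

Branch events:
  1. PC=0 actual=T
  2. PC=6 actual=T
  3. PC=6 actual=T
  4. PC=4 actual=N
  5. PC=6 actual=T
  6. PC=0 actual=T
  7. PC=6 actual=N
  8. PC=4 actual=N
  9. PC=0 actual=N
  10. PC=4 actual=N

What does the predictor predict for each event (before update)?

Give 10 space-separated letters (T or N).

Ev 1: PC=0 idx=0 pred=N actual=T -> ctr[0]=1
Ev 2: PC=6 idx=2 pred=N actual=T -> ctr[2]=1
Ev 3: PC=6 idx=2 pred=N actual=T -> ctr[2]=2
Ev 4: PC=4 idx=0 pred=N actual=N -> ctr[0]=0
Ev 5: PC=6 idx=2 pred=T actual=T -> ctr[2]=3
Ev 6: PC=0 idx=0 pred=N actual=T -> ctr[0]=1
Ev 7: PC=6 idx=2 pred=T actual=N -> ctr[2]=2
Ev 8: PC=4 idx=0 pred=N actual=N -> ctr[0]=0
Ev 9: PC=0 idx=0 pred=N actual=N -> ctr[0]=0
Ev 10: PC=4 idx=0 pred=N actual=N -> ctr[0]=0

Answer: N N N N T N T N N N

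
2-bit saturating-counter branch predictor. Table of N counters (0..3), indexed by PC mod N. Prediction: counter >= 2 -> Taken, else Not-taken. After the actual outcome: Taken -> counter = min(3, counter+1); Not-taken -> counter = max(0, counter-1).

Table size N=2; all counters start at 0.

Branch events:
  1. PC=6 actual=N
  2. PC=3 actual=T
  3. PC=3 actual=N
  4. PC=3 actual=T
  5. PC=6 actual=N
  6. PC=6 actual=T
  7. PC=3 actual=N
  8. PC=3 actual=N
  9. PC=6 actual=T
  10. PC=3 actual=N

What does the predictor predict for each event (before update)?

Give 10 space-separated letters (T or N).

Answer: N N N N N N N N N N

Derivation:
Ev 1: PC=6 idx=0 pred=N actual=N -> ctr[0]=0
Ev 2: PC=3 idx=1 pred=N actual=T -> ctr[1]=1
Ev 3: PC=3 idx=1 pred=N actual=N -> ctr[1]=0
Ev 4: PC=3 idx=1 pred=N actual=T -> ctr[1]=1
Ev 5: PC=6 idx=0 pred=N actual=N -> ctr[0]=0
Ev 6: PC=6 idx=0 pred=N actual=T -> ctr[0]=1
Ev 7: PC=3 idx=1 pred=N actual=N -> ctr[1]=0
Ev 8: PC=3 idx=1 pred=N actual=N -> ctr[1]=0
Ev 9: PC=6 idx=0 pred=N actual=T -> ctr[0]=2
Ev 10: PC=3 idx=1 pred=N actual=N -> ctr[1]=0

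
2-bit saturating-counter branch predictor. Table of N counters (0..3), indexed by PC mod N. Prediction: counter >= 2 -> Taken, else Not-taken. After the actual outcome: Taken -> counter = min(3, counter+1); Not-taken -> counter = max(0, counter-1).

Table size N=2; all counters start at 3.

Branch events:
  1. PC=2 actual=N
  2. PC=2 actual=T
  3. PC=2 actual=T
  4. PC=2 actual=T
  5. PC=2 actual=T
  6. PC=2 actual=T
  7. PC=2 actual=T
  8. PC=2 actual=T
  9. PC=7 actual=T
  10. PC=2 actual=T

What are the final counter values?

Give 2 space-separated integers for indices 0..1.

Answer: 3 3

Derivation:
Ev 1: PC=2 idx=0 pred=T actual=N -> ctr[0]=2
Ev 2: PC=2 idx=0 pred=T actual=T -> ctr[0]=3
Ev 3: PC=2 idx=0 pred=T actual=T -> ctr[0]=3
Ev 4: PC=2 idx=0 pred=T actual=T -> ctr[0]=3
Ev 5: PC=2 idx=0 pred=T actual=T -> ctr[0]=3
Ev 6: PC=2 idx=0 pred=T actual=T -> ctr[0]=3
Ev 7: PC=2 idx=0 pred=T actual=T -> ctr[0]=3
Ev 8: PC=2 idx=0 pred=T actual=T -> ctr[0]=3
Ev 9: PC=7 idx=1 pred=T actual=T -> ctr[1]=3
Ev 10: PC=2 idx=0 pred=T actual=T -> ctr[0]=3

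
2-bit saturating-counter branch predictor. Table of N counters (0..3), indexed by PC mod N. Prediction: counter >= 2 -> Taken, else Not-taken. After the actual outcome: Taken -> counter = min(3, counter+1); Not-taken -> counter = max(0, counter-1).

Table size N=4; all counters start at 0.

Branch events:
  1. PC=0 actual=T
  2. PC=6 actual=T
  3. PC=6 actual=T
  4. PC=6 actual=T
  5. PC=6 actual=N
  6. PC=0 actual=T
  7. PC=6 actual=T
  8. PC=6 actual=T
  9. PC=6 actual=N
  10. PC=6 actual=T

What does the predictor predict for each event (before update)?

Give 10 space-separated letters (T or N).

Answer: N N N T T N T T T T

Derivation:
Ev 1: PC=0 idx=0 pred=N actual=T -> ctr[0]=1
Ev 2: PC=6 idx=2 pred=N actual=T -> ctr[2]=1
Ev 3: PC=6 idx=2 pred=N actual=T -> ctr[2]=2
Ev 4: PC=6 idx=2 pred=T actual=T -> ctr[2]=3
Ev 5: PC=6 idx=2 pred=T actual=N -> ctr[2]=2
Ev 6: PC=0 idx=0 pred=N actual=T -> ctr[0]=2
Ev 7: PC=6 idx=2 pred=T actual=T -> ctr[2]=3
Ev 8: PC=6 idx=2 pred=T actual=T -> ctr[2]=3
Ev 9: PC=6 idx=2 pred=T actual=N -> ctr[2]=2
Ev 10: PC=6 idx=2 pred=T actual=T -> ctr[2]=3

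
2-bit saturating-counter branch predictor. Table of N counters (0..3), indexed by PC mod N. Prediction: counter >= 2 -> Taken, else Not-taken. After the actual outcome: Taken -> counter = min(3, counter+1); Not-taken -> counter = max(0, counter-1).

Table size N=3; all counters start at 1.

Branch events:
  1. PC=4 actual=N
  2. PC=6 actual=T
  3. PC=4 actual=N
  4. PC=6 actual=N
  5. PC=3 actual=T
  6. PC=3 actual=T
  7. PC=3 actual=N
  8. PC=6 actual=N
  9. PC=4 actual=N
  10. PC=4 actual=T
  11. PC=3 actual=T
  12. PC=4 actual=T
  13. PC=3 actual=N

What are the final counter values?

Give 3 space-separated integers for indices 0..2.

Ev 1: PC=4 idx=1 pred=N actual=N -> ctr[1]=0
Ev 2: PC=6 idx=0 pred=N actual=T -> ctr[0]=2
Ev 3: PC=4 idx=1 pred=N actual=N -> ctr[1]=0
Ev 4: PC=6 idx=0 pred=T actual=N -> ctr[0]=1
Ev 5: PC=3 idx=0 pred=N actual=T -> ctr[0]=2
Ev 6: PC=3 idx=0 pred=T actual=T -> ctr[0]=3
Ev 7: PC=3 idx=0 pred=T actual=N -> ctr[0]=2
Ev 8: PC=6 idx=0 pred=T actual=N -> ctr[0]=1
Ev 9: PC=4 idx=1 pred=N actual=N -> ctr[1]=0
Ev 10: PC=4 idx=1 pred=N actual=T -> ctr[1]=1
Ev 11: PC=3 idx=0 pred=N actual=T -> ctr[0]=2
Ev 12: PC=4 idx=1 pred=N actual=T -> ctr[1]=2
Ev 13: PC=3 idx=0 pred=T actual=N -> ctr[0]=1

Answer: 1 2 1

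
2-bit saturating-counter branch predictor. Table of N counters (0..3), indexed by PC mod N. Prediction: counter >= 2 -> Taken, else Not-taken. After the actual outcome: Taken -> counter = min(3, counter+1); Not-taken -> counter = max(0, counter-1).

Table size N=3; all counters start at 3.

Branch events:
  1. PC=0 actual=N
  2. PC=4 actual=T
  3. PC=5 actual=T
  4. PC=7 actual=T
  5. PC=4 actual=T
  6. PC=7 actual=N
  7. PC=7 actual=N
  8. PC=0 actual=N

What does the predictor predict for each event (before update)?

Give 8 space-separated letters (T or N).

Ev 1: PC=0 idx=0 pred=T actual=N -> ctr[0]=2
Ev 2: PC=4 idx=1 pred=T actual=T -> ctr[1]=3
Ev 3: PC=5 idx=2 pred=T actual=T -> ctr[2]=3
Ev 4: PC=7 idx=1 pred=T actual=T -> ctr[1]=3
Ev 5: PC=4 idx=1 pred=T actual=T -> ctr[1]=3
Ev 6: PC=7 idx=1 pred=T actual=N -> ctr[1]=2
Ev 7: PC=7 idx=1 pred=T actual=N -> ctr[1]=1
Ev 8: PC=0 idx=0 pred=T actual=N -> ctr[0]=1

Answer: T T T T T T T T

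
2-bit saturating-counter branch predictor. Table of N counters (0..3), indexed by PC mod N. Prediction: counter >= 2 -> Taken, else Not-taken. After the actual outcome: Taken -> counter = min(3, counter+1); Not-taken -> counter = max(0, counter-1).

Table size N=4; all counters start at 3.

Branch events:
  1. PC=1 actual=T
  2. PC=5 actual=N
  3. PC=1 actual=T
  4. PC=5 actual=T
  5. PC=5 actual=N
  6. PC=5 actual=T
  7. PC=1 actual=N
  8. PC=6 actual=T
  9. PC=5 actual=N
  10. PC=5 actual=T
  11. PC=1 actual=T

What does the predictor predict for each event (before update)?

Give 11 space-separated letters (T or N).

Answer: T T T T T T T T T N T

Derivation:
Ev 1: PC=1 idx=1 pred=T actual=T -> ctr[1]=3
Ev 2: PC=5 idx=1 pred=T actual=N -> ctr[1]=2
Ev 3: PC=1 idx=1 pred=T actual=T -> ctr[1]=3
Ev 4: PC=5 idx=1 pred=T actual=T -> ctr[1]=3
Ev 5: PC=5 idx=1 pred=T actual=N -> ctr[1]=2
Ev 6: PC=5 idx=1 pred=T actual=T -> ctr[1]=3
Ev 7: PC=1 idx=1 pred=T actual=N -> ctr[1]=2
Ev 8: PC=6 idx=2 pred=T actual=T -> ctr[2]=3
Ev 9: PC=5 idx=1 pred=T actual=N -> ctr[1]=1
Ev 10: PC=5 idx=1 pred=N actual=T -> ctr[1]=2
Ev 11: PC=1 idx=1 pred=T actual=T -> ctr[1]=3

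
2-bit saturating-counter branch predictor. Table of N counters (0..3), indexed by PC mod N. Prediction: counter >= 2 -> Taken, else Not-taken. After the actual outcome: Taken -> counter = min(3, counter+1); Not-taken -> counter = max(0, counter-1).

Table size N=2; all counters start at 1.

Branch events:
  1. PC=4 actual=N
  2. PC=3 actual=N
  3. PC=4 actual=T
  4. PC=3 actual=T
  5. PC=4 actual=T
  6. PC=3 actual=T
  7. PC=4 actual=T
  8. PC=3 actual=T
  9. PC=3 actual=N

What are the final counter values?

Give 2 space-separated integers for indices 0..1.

Ev 1: PC=4 idx=0 pred=N actual=N -> ctr[0]=0
Ev 2: PC=3 idx=1 pred=N actual=N -> ctr[1]=0
Ev 3: PC=4 idx=0 pred=N actual=T -> ctr[0]=1
Ev 4: PC=3 idx=1 pred=N actual=T -> ctr[1]=1
Ev 5: PC=4 idx=0 pred=N actual=T -> ctr[0]=2
Ev 6: PC=3 idx=1 pred=N actual=T -> ctr[1]=2
Ev 7: PC=4 idx=0 pred=T actual=T -> ctr[0]=3
Ev 8: PC=3 idx=1 pred=T actual=T -> ctr[1]=3
Ev 9: PC=3 idx=1 pred=T actual=N -> ctr[1]=2

Answer: 3 2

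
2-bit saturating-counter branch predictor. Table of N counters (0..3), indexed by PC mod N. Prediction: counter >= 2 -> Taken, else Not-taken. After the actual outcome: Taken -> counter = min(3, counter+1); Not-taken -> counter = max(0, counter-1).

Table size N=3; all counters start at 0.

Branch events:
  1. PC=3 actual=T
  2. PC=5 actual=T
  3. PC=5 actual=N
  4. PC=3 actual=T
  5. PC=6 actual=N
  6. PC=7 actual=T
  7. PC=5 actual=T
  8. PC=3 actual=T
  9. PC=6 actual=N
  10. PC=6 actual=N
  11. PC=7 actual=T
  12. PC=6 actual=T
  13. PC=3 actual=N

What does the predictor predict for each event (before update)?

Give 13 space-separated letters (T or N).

Answer: N N N N T N N N T N N N N

Derivation:
Ev 1: PC=3 idx=0 pred=N actual=T -> ctr[0]=1
Ev 2: PC=5 idx=2 pred=N actual=T -> ctr[2]=1
Ev 3: PC=5 idx=2 pred=N actual=N -> ctr[2]=0
Ev 4: PC=3 idx=0 pred=N actual=T -> ctr[0]=2
Ev 5: PC=6 idx=0 pred=T actual=N -> ctr[0]=1
Ev 6: PC=7 idx=1 pred=N actual=T -> ctr[1]=1
Ev 7: PC=5 idx=2 pred=N actual=T -> ctr[2]=1
Ev 8: PC=3 idx=0 pred=N actual=T -> ctr[0]=2
Ev 9: PC=6 idx=0 pred=T actual=N -> ctr[0]=1
Ev 10: PC=6 idx=0 pred=N actual=N -> ctr[0]=0
Ev 11: PC=7 idx=1 pred=N actual=T -> ctr[1]=2
Ev 12: PC=6 idx=0 pred=N actual=T -> ctr[0]=1
Ev 13: PC=3 idx=0 pred=N actual=N -> ctr[0]=0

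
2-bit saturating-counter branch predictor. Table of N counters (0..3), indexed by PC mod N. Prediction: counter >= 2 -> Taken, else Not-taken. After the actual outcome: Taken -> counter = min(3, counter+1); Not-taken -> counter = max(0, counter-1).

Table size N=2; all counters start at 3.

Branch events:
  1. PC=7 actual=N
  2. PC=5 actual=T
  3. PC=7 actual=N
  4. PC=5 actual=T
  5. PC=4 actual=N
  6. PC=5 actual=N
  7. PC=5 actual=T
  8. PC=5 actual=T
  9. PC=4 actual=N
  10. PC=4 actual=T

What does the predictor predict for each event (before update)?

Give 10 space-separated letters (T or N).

Ev 1: PC=7 idx=1 pred=T actual=N -> ctr[1]=2
Ev 2: PC=5 idx=1 pred=T actual=T -> ctr[1]=3
Ev 3: PC=7 idx=1 pred=T actual=N -> ctr[1]=2
Ev 4: PC=5 idx=1 pred=T actual=T -> ctr[1]=3
Ev 5: PC=4 idx=0 pred=T actual=N -> ctr[0]=2
Ev 6: PC=5 idx=1 pred=T actual=N -> ctr[1]=2
Ev 7: PC=5 idx=1 pred=T actual=T -> ctr[1]=3
Ev 8: PC=5 idx=1 pred=T actual=T -> ctr[1]=3
Ev 9: PC=4 idx=0 pred=T actual=N -> ctr[0]=1
Ev 10: PC=4 idx=0 pred=N actual=T -> ctr[0]=2

Answer: T T T T T T T T T N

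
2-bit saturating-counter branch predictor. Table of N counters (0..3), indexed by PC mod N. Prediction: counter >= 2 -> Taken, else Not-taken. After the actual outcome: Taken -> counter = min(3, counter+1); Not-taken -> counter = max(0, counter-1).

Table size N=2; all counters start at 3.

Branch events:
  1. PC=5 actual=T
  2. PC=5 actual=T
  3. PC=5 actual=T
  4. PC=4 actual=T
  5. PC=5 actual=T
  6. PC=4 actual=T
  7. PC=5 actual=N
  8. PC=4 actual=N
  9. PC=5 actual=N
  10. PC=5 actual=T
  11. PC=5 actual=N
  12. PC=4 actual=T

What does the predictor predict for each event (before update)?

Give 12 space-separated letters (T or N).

Answer: T T T T T T T T T N T T

Derivation:
Ev 1: PC=5 idx=1 pred=T actual=T -> ctr[1]=3
Ev 2: PC=5 idx=1 pred=T actual=T -> ctr[1]=3
Ev 3: PC=5 idx=1 pred=T actual=T -> ctr[1]=3
Ev 4: PC=4 idx=0 pred=T actual=T -> ctr[0]=3
Ev 5: PC=5 idx=1 pred=T actual=T -> ctr[1]=3
Ev 6: PC=4 idx=0 pred=T actual=T -> ctr[0]=3
Ev 7: PC=5 idx=1 pred=T actual=N -> ctr[1]=2
Ev 8: PC=4 idx=0 pred=T actual=N -> ctr[0]=2
Ev 9: PC=5 idx=1 pred=T actual=N -> ctr[1]=1
Ev 10: PC=5 idx=1 pred=N actual=T -> ctr[1]=2
Ev 11: PC=5 idx=1 pred=T actual=N -> ctr[1]=1
Ev 12: PC=4 idx=0 pred=T actual=T -> ctr[0]=3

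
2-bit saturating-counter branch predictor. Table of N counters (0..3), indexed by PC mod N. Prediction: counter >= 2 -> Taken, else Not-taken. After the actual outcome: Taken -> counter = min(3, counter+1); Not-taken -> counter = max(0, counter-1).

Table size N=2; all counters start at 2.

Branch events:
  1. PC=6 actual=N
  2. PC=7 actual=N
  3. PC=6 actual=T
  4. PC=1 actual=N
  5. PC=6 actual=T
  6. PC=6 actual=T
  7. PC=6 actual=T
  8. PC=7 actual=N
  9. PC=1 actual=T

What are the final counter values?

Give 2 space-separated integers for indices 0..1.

Ev 1: PC=6 idx=0 pred=T actual=N -> ctr[0]=1
Ev 2: PC=7 idx=1 pred=T actual=N -> ctr[1]=1
Ev 3: PC=6 idx=0 pred=N actual=T -> ctr[0]=2
Ev 4: PC=1 idx=1 pred=N actual=N -> ctr[1]=0
Ev 5: PC=6 idx=0 pred=T actual=T -> ctr[0]=3
Ev 6: PC=6 idx=0 pred=T actual=T -> ctr[0]=3
Ev 7: PC=6 idx=0 pred=T actual=T -> ctr[0]=3
Ev 8: PC=7 idx=1 pred=N actual=N -> ctr[1]=0
Ev 9: PC=1 idx=1 pred=N actual=T -> ctr[1]=1

Answer: 3 1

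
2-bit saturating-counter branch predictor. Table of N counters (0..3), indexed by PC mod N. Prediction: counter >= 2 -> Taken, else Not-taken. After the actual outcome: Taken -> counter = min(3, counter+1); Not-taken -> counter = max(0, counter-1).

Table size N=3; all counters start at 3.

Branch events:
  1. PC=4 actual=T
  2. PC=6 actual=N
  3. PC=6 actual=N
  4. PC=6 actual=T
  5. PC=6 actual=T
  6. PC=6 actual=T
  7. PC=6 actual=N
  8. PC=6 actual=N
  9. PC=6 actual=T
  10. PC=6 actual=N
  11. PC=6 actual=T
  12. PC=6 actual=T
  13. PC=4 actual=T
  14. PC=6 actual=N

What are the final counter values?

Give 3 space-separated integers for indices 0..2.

Answer: 2 3 3

Derivation:
Ev 1: PC=4 idx=1 pred=T actual=T -> ctr[1]=3
Ev 2: PC=6 idx=0 pred=T actual=N -> ctr[0]=2
Ev 3: PC=6 idx=0 pred=T actual=N -> ctr[0]=1
Ev 4: PC=6 idx=0 pred=N actual=T -> ctr[0]=2
Ev 5: PC=6 idx=0 pred=T actual=T -> ctr[0]=3
Ev 6: PC=6 idx=0 pred=T actual=T -> ctr[0]=3
Ev 7: PC=6 idx=0 pred=T actual=N -> ctr[0]=2
Ev 8: PC=6 idx=0 pred=T actual=N -> ctr[0]=1
Ev 9: PC=6 idx=0 pred=N actual=T -> ctr[0]=2
Ev 10: PC=6 idx=0 pred=T actual=N -> ctr[0]=1
Ev 11: PC=6 idx=0 pred=N actual=T -> ctr[0]=2
Ev 12: PC=6 idx=0 pred=T actual=T -> ctr[0]=3
Ev 13: PC=4 idx=1 pred=T actual=T -> ctr[1]=3
Ev 14: PC=6 idx=0 pred=T actual=N -> ctr[0]=2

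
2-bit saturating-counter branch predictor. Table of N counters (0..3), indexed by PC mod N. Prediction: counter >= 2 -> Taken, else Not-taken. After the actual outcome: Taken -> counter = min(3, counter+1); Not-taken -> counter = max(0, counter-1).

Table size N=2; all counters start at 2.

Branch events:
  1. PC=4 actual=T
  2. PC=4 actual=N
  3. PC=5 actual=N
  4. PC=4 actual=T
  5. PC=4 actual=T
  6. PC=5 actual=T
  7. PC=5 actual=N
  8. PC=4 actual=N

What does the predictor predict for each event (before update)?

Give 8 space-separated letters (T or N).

Ev 1: PC=4 idx=0 pred=T actual=T -> ctr[0]=3
Ev 2: PC=4 idx=0 pred=T actual=N -> ctr[0]=2
Ev 3: PC=5 idx=1 pred=T actual=N -> ctr[1]=1
Ev 4: PC=4 idx=0 pred=T actual=T -> ctr[0]=3
Ev 5: PC=4 idx=0 pred=T actual=T -> ctr[0]=3
Ev 6: PC=5 idx=1 pred=N actual=T -> ctr[1]=2
Ev 7: PC=5 idx=1 pred=T actual=N -> ctr[1]=1
Ev 8: PC=4 idx=0 pred=T actual=N -> ctr[0]=2

Answer: T T T T T N T T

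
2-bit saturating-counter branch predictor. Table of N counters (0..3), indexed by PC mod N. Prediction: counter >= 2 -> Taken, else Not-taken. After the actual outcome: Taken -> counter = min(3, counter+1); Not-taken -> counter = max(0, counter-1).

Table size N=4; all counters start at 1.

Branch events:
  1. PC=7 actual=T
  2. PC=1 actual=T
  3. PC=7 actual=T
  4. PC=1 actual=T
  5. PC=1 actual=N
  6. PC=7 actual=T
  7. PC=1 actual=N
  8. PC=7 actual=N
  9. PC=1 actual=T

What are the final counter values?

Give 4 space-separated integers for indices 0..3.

Ev 1: PC=7 idx=3 pred=N actual=T -> ctr[3]=2
Ev 2: PC=1 idx=1 pred=N actual=T -> ctr[1]=2
Ev 3: PC=7 idx=3 pred=T actual=T -> ctr[3]=3
Ev 4: PC=1 idx=1 pred=T actual=T -> ctr[1]=3
Ev 5: PC=1 idx=1 pred=T actual=N -> ctr[1]=2
Ev 6: PC=7 idx=3 pred=T actual=T -> ctr[3]=3
Ev 7: PC=1 idx=1 pred=T actual=N -> ctr[1]=1
Ev 8: PC=7 idx=3 pred=T actual=N -> ctr[3]=2
Ev 9: PC=1 idx=1 pred=N actual=T -> ctr[1]=2

Answer: 1 2 1 2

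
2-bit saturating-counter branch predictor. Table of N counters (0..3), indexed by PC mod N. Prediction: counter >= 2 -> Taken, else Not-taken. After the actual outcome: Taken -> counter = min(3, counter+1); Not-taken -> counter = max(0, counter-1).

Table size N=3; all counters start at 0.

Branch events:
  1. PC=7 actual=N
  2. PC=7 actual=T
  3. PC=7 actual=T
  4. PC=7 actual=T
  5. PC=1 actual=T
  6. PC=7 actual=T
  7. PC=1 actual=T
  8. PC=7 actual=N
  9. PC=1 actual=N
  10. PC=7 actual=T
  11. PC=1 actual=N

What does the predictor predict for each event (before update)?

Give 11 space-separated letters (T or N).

Answer: N N N T T T T T T N T

Derivation:
Ev 1: PC=7 idx=1 pred=N actual=N -> ctr[1]=0
Ev 2: PC=7 idx=1 pred=N actual=T -> ctr[1]=1
Ev 3: PC=7 idx=1 pred=N actual=T -> ctr[1]=2
Ev 4: PC=7 idx=1 pred=T actual=T -> ctr[1]=3
Ev 5: PC=1 idx=1 pred=T actual=T -> ctr[1]=3
Ev 6: PC=7 idx=1 pred=T actual=T -> ctr[1]=3
Ev 7: PC=1 idx=1 pred=T actual=T -> ctr[1]=3
Ev 8: PC=7 idx=1 pred=T actual=N -> ctr[1]=2
Ev 9: PC=1 idx=1 pred=T actual=N -> ctr[1]=1
Ev 10: PC=7 idx=1 pred=N actual=T -> ctr[1]=2
Ev 11: PC=1 idx=1 pred=T actual=N -> ctr[1]=1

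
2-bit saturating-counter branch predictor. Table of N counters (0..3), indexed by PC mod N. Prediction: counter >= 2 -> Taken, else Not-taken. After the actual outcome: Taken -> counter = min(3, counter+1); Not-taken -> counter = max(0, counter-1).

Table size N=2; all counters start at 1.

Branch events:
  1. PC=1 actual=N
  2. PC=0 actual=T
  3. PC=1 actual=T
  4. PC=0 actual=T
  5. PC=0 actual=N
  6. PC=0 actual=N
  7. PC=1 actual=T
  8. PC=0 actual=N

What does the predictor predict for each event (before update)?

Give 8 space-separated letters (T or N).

Ev 1: PC=1 idx=1 pred=N actual=N -> ctr[1]=0
Ev 2: PC=0 idx=0 pred=N actual=T -> ctr[0]=2
Ev 3: PC=1 idx=1 pred=N actual=T -> ctr[1]=1
Ev 4: PC=0 idx=0 pred=T actual=T -> ctr[0]=3
Ev 5: PC=0 idx=0 pred=T actual=N -> ctr[0]=2
Ev 6: PC=0 idx=0 pred=T actual=N -> ctr[0]=1
Ev 7: PC=1 idx=1 pred=N actual=T -> ctr[1]=2
Ev 8: PC=0 idx=0 pred=N actual=N -> ctr[0]=0

Answer: N N N T T T N N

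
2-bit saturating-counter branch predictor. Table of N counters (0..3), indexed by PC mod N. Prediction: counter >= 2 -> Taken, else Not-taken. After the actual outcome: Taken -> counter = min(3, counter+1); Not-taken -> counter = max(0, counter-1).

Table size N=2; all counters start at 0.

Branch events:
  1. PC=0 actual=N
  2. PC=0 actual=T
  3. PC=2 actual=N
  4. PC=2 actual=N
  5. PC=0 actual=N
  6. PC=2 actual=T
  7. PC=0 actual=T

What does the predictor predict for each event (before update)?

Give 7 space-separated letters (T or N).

Ev 1: PC=0 idx=0 pred=N actual=N -> ctr[0]=0
Ev 2: PC=0 idx=0 pred=N actual=T -> ctr[0]=1
Ev 3: PC=2 idx=0 pred=N actual=N -> ctr[0]=0
Ev 4: PC=2 idx=0 pred=N actual=N -> ctr[0]=0
Ev 5: PC=0 idx=0 pred=N actual=N -> ctr[0]=0
Ev 6: PC=2 idx=0 pred=N actual=T -> ctr[0]=1
Ev 7: PC=0 idx=0 pred=N actual=T -> ctr[0]=2

Answer: N N N N N N N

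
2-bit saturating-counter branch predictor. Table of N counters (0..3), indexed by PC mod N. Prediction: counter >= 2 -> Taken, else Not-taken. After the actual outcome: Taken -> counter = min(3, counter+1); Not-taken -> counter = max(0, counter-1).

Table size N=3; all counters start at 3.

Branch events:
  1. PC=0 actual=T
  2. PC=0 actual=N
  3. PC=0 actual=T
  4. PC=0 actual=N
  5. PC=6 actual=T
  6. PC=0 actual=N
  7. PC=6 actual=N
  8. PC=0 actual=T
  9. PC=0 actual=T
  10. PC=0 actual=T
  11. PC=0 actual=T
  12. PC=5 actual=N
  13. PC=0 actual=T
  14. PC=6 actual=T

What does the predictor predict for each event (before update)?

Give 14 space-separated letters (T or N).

Ev 1: PC=0 idx=0 pred=T actual=T -> ctr[0]=3
Ev 2: PC=0 idx=0 pred=T actual=N -> ctr[0]=2
Ev 3: PC=0 idx=0 pred=T actual=T -> ctr[0]=3
Ev 4: PC=0 idx=0 pred=T actual=N -> ctr[0]=2
Ev 5: PC=6 idx=0 pred=T actual=T -> ctr[0]=3
Ev 6: PC=0 idx=0 pred=T actual=N -> ctr[0]=2
Ev 7: PC=6 idx=0 pred=T actual=N -> ctr[0]=1
Ev 8: PC=0 idx=0 pred=N actual=T -> ctr[0]=2
Ev 9: PC=0 idx=0 pred=T actual=T -> ctr[0]=3
Ev 10: PC=0 idx=0 pred=T actual=T -> ctr[0]=3
Ev 11: PC=0 idx=0 pred=T actual=T -> ctr[0]=3
Ev 12: PC=5 idx=2 pred=T actual=N -> ctr[2]=2
Ev 13: PC=0 idx=0 pred=T actual=T -> ctr[0]=3
Ev 14: PC=6 idx=0 pred=T actual=T -> ctr[0]=3

Answer: T T T T T T T N T T T T T T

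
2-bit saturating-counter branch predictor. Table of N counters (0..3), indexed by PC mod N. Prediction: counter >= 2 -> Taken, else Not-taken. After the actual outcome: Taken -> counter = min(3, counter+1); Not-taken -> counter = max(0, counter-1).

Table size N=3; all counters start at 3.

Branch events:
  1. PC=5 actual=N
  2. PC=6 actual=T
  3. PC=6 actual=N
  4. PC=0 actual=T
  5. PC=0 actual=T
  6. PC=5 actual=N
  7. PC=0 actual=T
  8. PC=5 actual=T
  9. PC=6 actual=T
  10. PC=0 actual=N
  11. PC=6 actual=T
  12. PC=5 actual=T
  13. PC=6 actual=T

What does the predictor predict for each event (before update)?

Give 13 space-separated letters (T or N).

Ev 1: PC=5 idx=2 pred=T actual=N -> ctr[2]=2
Ev 2: PC=6 idx=0 pred=T actual=T -> ctr[0]=3
Ev 3: PC=6 idx=0 pred=T actual=N -> ctr[0]=2
Ev 4: PC=0 idx=0 pred=T actual=T -> ctr[0]=3
Ev 5: PC=0 idx=0 pred=T actual=T -> ctr[0]=3
Ev 6: PC=5 idx=2 pred=T actual=N -> ctr[2]=1
Ev 7: PC=0 idx=0 pred=T actual=T -> ctr[0]=3
Ev 8: PC=5 idx=2 pred=N actual=T -> ctr[2]=2
Ev 9: PC=6 idx=0 pred=T actual=T -> ctr[0]=3
Ev 10: PC=0 idx=0 pred=T actual=N -> ctr[0]=2
Ev 11: PC=6 idx=0 pred=T actual=T -> ctr[0]=3
Ev 12: PC=5 idx=2 pred=T actual=T -> ctr[2]=3
Ev 13: PC=6 idx=0 pred=T actual=T -> ctr[0]=3

Answer: T T T T T T T N T T T T T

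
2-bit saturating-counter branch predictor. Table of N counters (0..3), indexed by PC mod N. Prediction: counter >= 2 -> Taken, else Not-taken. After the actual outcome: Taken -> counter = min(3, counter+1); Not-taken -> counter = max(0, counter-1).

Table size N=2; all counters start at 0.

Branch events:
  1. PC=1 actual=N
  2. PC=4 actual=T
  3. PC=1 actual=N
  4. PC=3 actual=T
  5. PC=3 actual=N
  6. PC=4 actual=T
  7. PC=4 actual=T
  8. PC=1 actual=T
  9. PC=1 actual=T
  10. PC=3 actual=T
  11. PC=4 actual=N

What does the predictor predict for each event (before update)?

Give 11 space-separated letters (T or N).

Answer: N N N N N N T N N T T

Derivation:
Ev 1: PC=1 idx=1 pred=N actual=N -> ctr[1]=0
Ev 2: PC=4 idx=0 pred=N actual=T -> ctr[0]=1
Ev 3: PC=1 idx=1 pred=N actual=N -> ctr[1]=0
Ev 4: PC=3 idx=1 pred=N actual=T -> ctr[1]=1
Ev 5: PC=3 idx=1 pred=N actual=N -> ctr[1]=0
Ev 6: PC=4 idx=0 pred=N actual=T -> ctr[0]=2
Ev 7: PC=4 idx=0 pred=T actual=T -> ctr[0]=3
Ev 8: PC=1 idx=1 pred=N actual=T -> ctr[1]=1
Ev 9: PC=1 idx=1 pred=N actual=T -> ctr[1]=2
Ev 10: PC=3 idx=1 pred=T actual=T -> ctr[1]=3
Ev 11: PC=4 idx=0 pred=T actual=N -> ctr[0]=2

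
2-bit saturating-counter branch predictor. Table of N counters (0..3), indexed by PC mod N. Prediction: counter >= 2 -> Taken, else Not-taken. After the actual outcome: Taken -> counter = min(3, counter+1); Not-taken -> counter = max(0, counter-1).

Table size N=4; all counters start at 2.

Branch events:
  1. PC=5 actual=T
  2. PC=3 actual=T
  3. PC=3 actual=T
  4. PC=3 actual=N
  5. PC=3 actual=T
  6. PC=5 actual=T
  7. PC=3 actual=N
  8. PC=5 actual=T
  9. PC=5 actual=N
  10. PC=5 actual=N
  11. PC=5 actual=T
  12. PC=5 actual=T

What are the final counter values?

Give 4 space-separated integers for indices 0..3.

Answer: 2 3 2 2

Derivation:
Ev 1: PC=5 idx=1 pred=T actual=T -> ctr[1]=3
Ev 2: PC=3 idx=3 pred=T actual=T -> ctr[3]=3
Ev 3: PC=3 idx=3 pred=T actual=T -> ctr[3]=3
Ev 4: PC=3 idx=3 pred=T actual=N -> ctr[3]=2
Ev 5: PC=3 idx=3 pred=T actual=T -> ctr[3]=3
Ev 6: PC=5 idx=1 pred=T actual=T -> ctr[1]=3
Ev 7: PC=3 idx=3 pred=T actual=N -> ctr[3]=2
Ev 8: PC=5 idx=1 pred=T actual=T -> ctr[1]=3
Ev 9: PC=5 idx=1 pred=T actual=N -> ctr[1]=2
Ev 10: PC=5 idx=1 pred=T actual=N -> ctr[1]=1
Ev 11: PC=5 idx=1 pred=N actual=T -> ctr[1]=2
Ev 12: PC=5 idx=1 pred=T actual=T -> ctr[1]=3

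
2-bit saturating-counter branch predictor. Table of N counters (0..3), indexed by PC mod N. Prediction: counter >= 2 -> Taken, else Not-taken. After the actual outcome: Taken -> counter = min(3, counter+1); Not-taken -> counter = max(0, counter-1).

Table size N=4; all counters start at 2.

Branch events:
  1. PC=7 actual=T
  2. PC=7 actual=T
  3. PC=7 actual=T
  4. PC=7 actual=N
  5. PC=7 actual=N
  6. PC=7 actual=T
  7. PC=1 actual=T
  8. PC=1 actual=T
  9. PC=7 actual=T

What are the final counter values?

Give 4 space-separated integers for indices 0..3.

Ev 1: PC=7 idx=3 pred=T actual=T -> ctr[3]=3
Ev 2: PC=7 idx=3 pred=T actual=T -> ctr[3]=3
Ev 3: PC=7 idx=3 pred=T actual=T -> ctr[3]=3
Ev 4: PC=7 idx=3 pred=T actual=N -> ctr[3]=2
Ev 5: PC=7 idx=3 pred=T actual=N -> ctr[3]=1
Ev 6: PC=7 idx=3 pred=N actual=T -> ctr[3]=2
Ev 7: PC=1 idx=1 pred=T actual=T -> ctr[1]=3
Ev 8: PC=1 idx=1 pred=T actual=T -> ctr[1]=3
Ev 9: PC=7 idx=3 pred=T actual=T -> ctr[3]=3

Answer: 2 3 2 3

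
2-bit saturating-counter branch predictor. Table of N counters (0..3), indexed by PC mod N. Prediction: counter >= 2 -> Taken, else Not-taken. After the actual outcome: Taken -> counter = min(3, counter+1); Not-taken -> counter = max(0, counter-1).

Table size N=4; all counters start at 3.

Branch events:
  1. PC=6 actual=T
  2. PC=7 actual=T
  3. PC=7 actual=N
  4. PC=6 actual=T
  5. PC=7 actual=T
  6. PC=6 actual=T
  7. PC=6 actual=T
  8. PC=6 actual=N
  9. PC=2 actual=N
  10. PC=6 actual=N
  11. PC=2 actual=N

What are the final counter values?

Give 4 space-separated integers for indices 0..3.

Answer: 3 3 0 3

Derivation:
Ev 1: PC=6 idx=2 pred=T actual=T -> ctr[2]=3
Ev 2: PC=7 idx=3 pred=T actual=T -> ctr[3]=3
Ev 3: PC=7 idx=3 pred=T actual=N -> ctr[3]=2
Ev 4: PC=6 idx=2 pred=T actual=T -> ctr[2]=3
Ev 5: PC=7 idx=3 pred=T actual=T -> ctr[3]=3
Ev 6: PC=6 idx=2 pred=T actual=T -> ctr[2]=3
Ev 7: PC=6 idx=2 pred=T actual=T -> ctr[2]=3
Ev 8: PC=6 idx=2 pred=T actual=N -> ctr[2]=2
Ev 9: PC=2 idx=2 pred=T actual=N -> ctr[2]=1
Ev 10: PC=6 idx=2 pred=N actual=N -> ctr[2]=0
Ev 11: PC=2 idx=2 pred=N actual=N -> ctr[2]=0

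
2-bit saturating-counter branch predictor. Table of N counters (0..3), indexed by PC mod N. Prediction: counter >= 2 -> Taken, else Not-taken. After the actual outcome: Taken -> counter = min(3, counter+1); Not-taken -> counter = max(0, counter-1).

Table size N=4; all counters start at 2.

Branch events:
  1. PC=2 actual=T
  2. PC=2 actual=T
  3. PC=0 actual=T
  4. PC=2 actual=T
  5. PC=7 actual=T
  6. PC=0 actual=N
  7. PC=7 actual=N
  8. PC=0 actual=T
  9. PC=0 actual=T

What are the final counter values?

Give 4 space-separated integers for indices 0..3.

Ev 1: PC=2 idx=2 pred=T actual=T -> ctr[2]=3
Ev 2: PC=2 idx=2 pred=T actual=T -> ctr[2]=3
Ev 3: PC=0 idx=0 pred=T actual=T -> ctr[0]=3
Ev 4: PC=2 idx=2 pred=T actual=T -> ctr[2]=3
Ev 5: PC=7 idx=3 pred=T actual=T -> ctr[3]=3
Ev 6: PC=0 idx=0 pred=T actual=N -> ctr[0]=2
Ev 7: PC=7 idx=3 pred=T actual=N -> ctr[3]=2
Ev 8: PC=0 idx=0 pred=T actual=T -> ctr[0]=3
Ev 9: PC=0 idx=0 pred=T actual=T -> ctr[0]=3

Answer: 3 2 3 2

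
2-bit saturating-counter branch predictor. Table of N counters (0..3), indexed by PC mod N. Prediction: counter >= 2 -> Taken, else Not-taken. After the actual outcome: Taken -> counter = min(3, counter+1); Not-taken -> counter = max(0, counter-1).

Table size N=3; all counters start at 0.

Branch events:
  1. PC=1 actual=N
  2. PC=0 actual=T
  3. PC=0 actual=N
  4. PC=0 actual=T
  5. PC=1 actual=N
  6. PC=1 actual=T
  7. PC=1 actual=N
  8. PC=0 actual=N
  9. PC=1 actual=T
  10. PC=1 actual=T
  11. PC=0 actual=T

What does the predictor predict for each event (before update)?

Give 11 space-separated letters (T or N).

Ev 1: PC=1 idx=1 pred=N actual=N -> ctr[1]=0
Ev 2: PC=0 idx=0 pred=N actual=T -> ctr[0]=1
Ev 3: PC=0 idx=0 pred=N actual=N -> ctr[0]=0
Ev 4: PC=0 idx=0 pred=N actual=T -> ctr[0]=1
Ev 5: PC=1 idx=1 pred=N actual=N -> ctr[1]=0
Ev 6: PC=1 idx=1 pred=N actual=T -> ctr[1]=1
Ev 7: PC=1 idx=1 pred=N actual=N -> ctr[1]=0
Ev 8: PC=0 idx=0 pred=N actual=N -> ctr[0]=0
Ev 9: PC=1 idx=1 pred=N actual=T -> ctr[1]=1
Ev 10: PC=1 idx=1 pred=N actual=T -> ctr[1]=2
Ev 11: PC=0 idx=0 pred=N actual=T -> ctr[0]=1

Answer: N N N N N N N N N N N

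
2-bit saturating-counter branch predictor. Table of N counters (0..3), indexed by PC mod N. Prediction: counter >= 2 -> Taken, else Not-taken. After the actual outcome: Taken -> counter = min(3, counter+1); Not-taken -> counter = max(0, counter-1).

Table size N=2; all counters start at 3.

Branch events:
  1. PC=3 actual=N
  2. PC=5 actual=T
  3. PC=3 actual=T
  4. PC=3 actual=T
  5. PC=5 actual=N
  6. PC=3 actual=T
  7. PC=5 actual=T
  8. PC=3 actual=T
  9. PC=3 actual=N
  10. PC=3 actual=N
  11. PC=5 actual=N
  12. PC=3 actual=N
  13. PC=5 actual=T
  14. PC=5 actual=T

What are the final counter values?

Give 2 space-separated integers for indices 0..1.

Ev 1: PC=3 idx=1 pred=T actual=N -> ctr[1]=2
Ev 2: PC=5 idx=1 pred=T actual=T -> ctr[1]=3
Ev 3: PC=3 idx=1 pred=T actual=T -> ctr[1]=3
Ev 4: PC=3 idx=1 pred=T actual=T -> ctr[1]=3
Ev 5: PC=5 idx=1 pred=T actual=N -> ctr[1]=2
Ev 6: PC=3 idx=1 pred=T actual=T -> ctr[1]=3
Ev 7: PC=5 idx=1 pred=T actual=T -> ctr[1]=3
Ev 8: PC=3 idx=1 pred=T actual=T -> ctr[1]=3
Ev 9: PC=3 idx=1 pred=T actual=N -> ctr[1]=2
Ev 10: PC=3 idx=1 pred=T actual=N -> ctr[1]=1
Ev 11: PC=5 idx=1 pred=N actual=N -> ctr[1]=0
Ev 12: PC=3 idx=1 pred=N actual=N -> ctr[1]=0
Ev 13: PC=5 idx=1 pred=N actual=T -> ctr[1]=1
Ev 14: PC=5 idx=1 pred=N actual=T -> ctr[1]=2

Answer: 3 2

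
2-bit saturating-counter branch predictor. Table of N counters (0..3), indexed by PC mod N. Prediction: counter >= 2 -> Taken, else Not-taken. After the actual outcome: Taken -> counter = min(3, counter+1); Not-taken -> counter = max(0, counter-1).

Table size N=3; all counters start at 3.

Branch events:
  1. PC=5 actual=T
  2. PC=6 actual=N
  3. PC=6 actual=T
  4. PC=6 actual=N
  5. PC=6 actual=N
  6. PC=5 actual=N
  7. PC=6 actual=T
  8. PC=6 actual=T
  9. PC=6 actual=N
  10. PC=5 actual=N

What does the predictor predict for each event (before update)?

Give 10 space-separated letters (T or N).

Ev 1: PC=5 idx=2 pred=T actual=T -> ctr[2]=3
Ev 2: PC=6 idx=0 pred=T actual=N -> ctr[0]=2
Ev 3: PC=6 idx=0 pred=T actual=T -> ctr[0]=3
Ev 4: PC=6 idx=0 pred=T actual=N -> ctr[0]=2
Ev 5: PC=6 idx=0 pred=T actual=N -> ctr[0]=1
Ev 6: PC=5 idx=2 pred=T actual=N -> ctr[2]=2
Ev 7: PC=6 idx=0 pred=N actual=T -> ctr[0]=2
Ev 8: PC=6 idx=0 pred=T actual=T -> ctr[0]=3
Ev 9: PC=6 idx=0 pred=T actual=N -> ctr[0]=2
Ev 10: PC=5 idx=2 pred=T actual=N -> ctr[2]=1

Answer: T T T T T T N T T T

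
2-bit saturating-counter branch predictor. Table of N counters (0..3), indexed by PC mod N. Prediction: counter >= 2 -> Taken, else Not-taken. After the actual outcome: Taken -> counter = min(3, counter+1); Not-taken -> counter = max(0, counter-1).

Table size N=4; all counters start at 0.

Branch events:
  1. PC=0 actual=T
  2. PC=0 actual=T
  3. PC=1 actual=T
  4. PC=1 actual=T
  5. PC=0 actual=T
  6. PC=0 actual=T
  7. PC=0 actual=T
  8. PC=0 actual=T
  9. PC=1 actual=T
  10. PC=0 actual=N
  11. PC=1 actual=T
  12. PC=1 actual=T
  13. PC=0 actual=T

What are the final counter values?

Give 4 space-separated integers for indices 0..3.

Ev 1: PC=0 idx=0 pred=N actual=T -> ctr[0]=1
Ev 2: PC=0 idx=0 pred=N actual=T -> ctr[0]=2
Ev 3: PC=1 idx=1 pred=N actual=T -> ctr[1]=1
Ev 4: PC=1 idx=1 pred=N actual=T -> ctr[1]=2
Ev 5: PC=0 idx=0 pred=T actual=T -> ctr[0]=3
Ev 6: PC=0 idx=0 pred=T actual=T -> ctr[0]=3
Ev 7: PC=0 idx=0 pred=T actual=T -> ctr[0]=3
Ev 8: PC=0 idx=0 pred=T actual=T -> ctr[0]=3
Ev 9: PC=1 idx=1 pred=T actual=T -> ctr[1]=3
Ev 10: PC=0 idx=0 pred=T actual=N -> ctr[0]=2
Ev 11: PC=1 idx=1 pred=T actual=T -> ctr[1]=3
Ev 12: PC=1 idx=1 pred=T actual=T -> ctr[1]=3
Ev 13: PC=0 idx=0 pred=T actual=T -> ctr[0]=3

Answer: 3 3 0 0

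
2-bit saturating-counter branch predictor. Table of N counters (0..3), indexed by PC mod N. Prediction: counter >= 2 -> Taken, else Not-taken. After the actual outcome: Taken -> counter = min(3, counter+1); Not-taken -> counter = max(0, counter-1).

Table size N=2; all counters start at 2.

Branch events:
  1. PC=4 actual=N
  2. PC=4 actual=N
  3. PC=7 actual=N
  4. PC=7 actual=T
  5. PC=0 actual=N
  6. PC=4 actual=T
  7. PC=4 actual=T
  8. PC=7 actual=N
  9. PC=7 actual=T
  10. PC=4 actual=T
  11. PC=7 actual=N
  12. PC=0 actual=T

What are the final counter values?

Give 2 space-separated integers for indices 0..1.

Ev 1: PC=4 idx=0 pred=T actual=N -> ctr[0]=1
Ev 2: PC=4 idx=0 pred=N actual=N -> ctr[0]=0
Ev 3: PC=7 idx=1 pred=T actual=N -> ctr[1]=1
Ev 4: PC=7 idx=1 pred=N actual=T -> ctr[1]=2
Ev 5: PC=0 idx=0 pred=N actual=N -> ctr[0]=0
Ev 6: PC=4 idx=0 pred=N actual=T -> ctr[0]=1
Ev 7: PC=4 idx=0 pred=N actual=T -> ctr[0]=2
Ev 8: PC=7 idx=1 pred=T actual=N -> ctr[1]=1
Ev 9: PC=7 idx=1 pred=N actual=T -> ctr[1]=2
Ev 10: PC=4 idx=0 pred=T actual=T -> ctr[0]=3
Ev 11: PC=7 idx=1 pred=T actual=N -> ctr[1]=1
Ev 12: PC=0 idx=0 pred=T actual=T -> ctr[0]=3

Answer: 3 1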